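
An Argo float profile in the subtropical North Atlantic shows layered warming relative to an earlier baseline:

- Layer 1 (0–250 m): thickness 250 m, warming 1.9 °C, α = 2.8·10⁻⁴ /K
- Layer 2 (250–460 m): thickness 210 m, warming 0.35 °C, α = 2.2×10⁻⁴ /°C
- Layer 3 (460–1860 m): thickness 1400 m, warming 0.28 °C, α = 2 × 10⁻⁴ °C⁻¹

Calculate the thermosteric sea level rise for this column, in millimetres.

1.9 × 2.8×10⁻⁴ × 250 = 0.13300 m
250–460 m: 210 × 0.35 × 2.2×10⁻⁴ = 0.01617 m
Layer 3: 1400 × 2×10⁻⁴ × 0.28 = 0.07840 m
Δh = 0.13300 + 0.01617 + 0.07840 = 0.22757 m ≈ 228 mm

Δh = 228 mm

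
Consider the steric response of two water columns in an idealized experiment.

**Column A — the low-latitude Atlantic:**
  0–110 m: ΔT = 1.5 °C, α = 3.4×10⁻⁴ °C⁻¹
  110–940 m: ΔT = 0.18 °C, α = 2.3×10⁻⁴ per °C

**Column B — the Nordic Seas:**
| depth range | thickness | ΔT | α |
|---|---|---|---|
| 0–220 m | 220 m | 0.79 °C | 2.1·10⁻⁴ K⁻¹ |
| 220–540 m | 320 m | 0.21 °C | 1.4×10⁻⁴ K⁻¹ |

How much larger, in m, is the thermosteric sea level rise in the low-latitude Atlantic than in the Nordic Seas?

A Layer 1: 1.5 × 110 × 3.4×10⁻⁴ = 0.05610 m
A Layer 2: 0.18 × 2.3×10⁻⁴ × 830 = 0.034362 m
A total: 0.090462 m
B 0–220 m: 220 × 0.79 × 2.1×10⁻⁴ = 0.036498 m
B 0.21 × 1.4×10⁻⁴ × 320 = 0.009408 m
B total: 0.045906 m
Difference: 0.090462 − 0.045906 = 0.044556 m

0.045 m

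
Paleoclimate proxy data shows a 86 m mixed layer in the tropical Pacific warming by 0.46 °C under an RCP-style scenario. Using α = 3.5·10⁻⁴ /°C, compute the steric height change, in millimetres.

Δh = 14 mm

Δh = αΔT·H = 3.5×10⁻⁴ × 0.46 × 86 = 0.013846 m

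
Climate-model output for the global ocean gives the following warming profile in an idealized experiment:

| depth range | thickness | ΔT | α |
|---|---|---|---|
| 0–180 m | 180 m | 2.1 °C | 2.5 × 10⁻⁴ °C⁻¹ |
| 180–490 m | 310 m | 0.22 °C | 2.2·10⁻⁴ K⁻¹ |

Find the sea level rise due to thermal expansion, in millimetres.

Δh ≈ 110 mm

2.5×10⁻⁴ × 2.1 × 180 = 0.09450 m
0.22 × 310 × 2.2×10⁻⁴ = 0.015004 m
Δh = 0.09450 + 0.015004 = 0.109504 m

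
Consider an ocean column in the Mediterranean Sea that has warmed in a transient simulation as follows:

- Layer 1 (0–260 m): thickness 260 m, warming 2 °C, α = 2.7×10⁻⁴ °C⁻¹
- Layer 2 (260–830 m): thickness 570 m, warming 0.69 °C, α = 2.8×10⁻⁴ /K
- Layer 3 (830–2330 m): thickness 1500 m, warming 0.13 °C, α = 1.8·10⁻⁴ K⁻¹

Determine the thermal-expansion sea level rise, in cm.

29 cm

2 × 2.7×10⁻⁴ × 260 = 0.14040 m
Layer 2: 2.8×10⁻⁴ × 570 × 0.69 = 0.110124 m
0.13 × 1500 × 1.8×10⁻⁴ = 0.03510 m
Δh = 0.14040 + 0.110124 + 0.03510 = 0.285624 m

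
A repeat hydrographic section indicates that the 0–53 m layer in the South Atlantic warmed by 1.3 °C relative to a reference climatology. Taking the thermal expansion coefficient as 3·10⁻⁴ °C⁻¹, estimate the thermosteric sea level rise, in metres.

Δh = αΔT·H = 3×10⁻⁴ × 1.3 × 53 = 0.02067 m

about 0.0207 m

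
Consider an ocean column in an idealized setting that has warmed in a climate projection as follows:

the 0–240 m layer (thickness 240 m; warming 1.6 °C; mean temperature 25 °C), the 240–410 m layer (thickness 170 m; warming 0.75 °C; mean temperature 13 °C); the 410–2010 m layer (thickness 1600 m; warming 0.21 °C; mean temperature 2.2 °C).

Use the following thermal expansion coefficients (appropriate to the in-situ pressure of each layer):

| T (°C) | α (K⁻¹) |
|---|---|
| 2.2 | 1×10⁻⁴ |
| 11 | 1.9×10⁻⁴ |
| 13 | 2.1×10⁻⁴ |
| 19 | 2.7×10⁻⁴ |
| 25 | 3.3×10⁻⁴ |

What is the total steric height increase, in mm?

about 187 mm

Layer 1 at 25 °C → α = 3.3×10⁻⁴ K⁻¹
Layer 2 at 13 °C → α = 2.1×10⁻⁴ K⁻¹
Layer 3 at 2.2 °C → α = 1×10⁻⁴ K⁻¹
Layer 1: 240 × 1.6 × 3.3×10⁻⁴ = 0.12672 m
2.1×10⁻⁴ × 170 × 0.75 = 0.026775 m
410–2010 m: 1×10⁻⁴ × 1600 × 0.21 = 0.03360 m
Δh = 0.12672 + 0.026775 + 0.03360 = 0.187095 m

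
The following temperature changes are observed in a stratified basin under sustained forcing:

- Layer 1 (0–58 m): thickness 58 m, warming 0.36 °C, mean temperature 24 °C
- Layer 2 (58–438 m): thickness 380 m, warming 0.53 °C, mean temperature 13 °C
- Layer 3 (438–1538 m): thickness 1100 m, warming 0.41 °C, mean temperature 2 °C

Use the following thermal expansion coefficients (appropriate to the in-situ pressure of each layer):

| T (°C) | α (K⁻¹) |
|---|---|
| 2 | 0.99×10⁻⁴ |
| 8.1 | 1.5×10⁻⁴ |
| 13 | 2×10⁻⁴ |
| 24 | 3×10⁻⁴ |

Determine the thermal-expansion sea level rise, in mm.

about 91 mm

Layer 1 at 24 °C → α = 3×10⁻⁴ K⁻¹
Layer 2 at 13 °C → α = 2×10⁻⁴ K⁻¹
Layer 3 at 2 °C → α = 0.99×10⁻⁴ K⁻¹
Layer 1: 3×10⁻⁴ × 0.36 × 58 = 0.006264 m
380 × 2×10⁻⁴ × 0.53 = 0.04028 m
438–1538 m: 1100 × 0.41 × 0.99×10⁻⁴ = 0.044649 m
Δh = 0.006264 + 0.04028 + 0.044649 = 0.091193 m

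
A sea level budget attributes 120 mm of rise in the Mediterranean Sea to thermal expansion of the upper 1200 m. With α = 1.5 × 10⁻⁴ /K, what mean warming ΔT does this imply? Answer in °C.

about 0.667 °C

ΔT = Δh/(αH) = 0.12 / (1.5×10⁻⁴ × 1200) ≈ 0.6667 °C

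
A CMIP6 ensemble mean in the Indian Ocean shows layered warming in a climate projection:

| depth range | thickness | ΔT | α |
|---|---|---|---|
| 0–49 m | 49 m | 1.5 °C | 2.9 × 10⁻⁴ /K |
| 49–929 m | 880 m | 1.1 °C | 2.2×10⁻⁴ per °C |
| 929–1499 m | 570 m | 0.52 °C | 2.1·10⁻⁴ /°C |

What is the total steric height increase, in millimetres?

Δh ≈ 297 mm

Layer 1: 2.9×10⁻⁴ × 49 × 1.5 = 0.021315 m
Layer 2: 880 × 1.1 × 2.2×10⁻⁴ = 0.21296 m
Layer 3: 2.1×10⁻⁴ × 570 × 0.52 = 0.062244 m
Δh = 0.021315 + 0.21296 + 0.062244 = 0.296519 m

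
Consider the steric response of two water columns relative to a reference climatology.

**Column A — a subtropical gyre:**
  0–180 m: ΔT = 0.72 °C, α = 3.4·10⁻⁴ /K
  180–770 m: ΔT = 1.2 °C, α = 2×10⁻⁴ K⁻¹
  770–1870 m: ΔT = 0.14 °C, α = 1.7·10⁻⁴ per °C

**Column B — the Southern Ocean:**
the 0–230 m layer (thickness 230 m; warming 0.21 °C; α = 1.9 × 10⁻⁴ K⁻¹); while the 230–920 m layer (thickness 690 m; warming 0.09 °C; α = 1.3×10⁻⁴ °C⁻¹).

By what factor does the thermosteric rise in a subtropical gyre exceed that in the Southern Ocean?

≈ 12.3×

A Layer 1: 3.4×10⁻⁴ × 180 × 0.72 = 0.044064 m
A 180–770 m: 1.2 × 590 × 2×10⁻⁴ = 0.14160 m
A 770–1870 m: 0.14 × 1.7×10⁻⁴ × 1100 = 0.02618 m
A total: 0.211844 m
B 0–230 m: 1.9×10⁻⁴ × 0.21 × 230 = 0.009177 m
B 690 × 0.09 × 1.3×10⁻⁴ = 0.008073 m
B total: 0.01725 m
Ratio: 0.211844 / 0.01725 ≈ 12.28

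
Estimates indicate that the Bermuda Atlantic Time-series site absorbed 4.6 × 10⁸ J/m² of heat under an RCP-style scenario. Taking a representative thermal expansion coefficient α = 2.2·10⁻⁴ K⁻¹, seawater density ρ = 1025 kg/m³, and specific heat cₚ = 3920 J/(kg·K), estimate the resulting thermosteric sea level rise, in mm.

about 25.2 mm

Δh = αQ/(ρcₚ) = 2.2×10⁻⁴ × 4.6×10⁸ / (1025 × 3920) ≈ 0.025187 m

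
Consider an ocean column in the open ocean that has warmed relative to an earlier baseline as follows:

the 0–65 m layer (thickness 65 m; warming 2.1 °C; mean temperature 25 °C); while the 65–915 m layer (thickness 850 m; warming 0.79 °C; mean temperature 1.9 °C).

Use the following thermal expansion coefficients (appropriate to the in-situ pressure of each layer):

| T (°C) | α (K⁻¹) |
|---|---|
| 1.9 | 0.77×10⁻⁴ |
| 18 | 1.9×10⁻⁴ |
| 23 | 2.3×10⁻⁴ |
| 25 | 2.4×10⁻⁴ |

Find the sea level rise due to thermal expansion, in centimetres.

about 8.45 cm

Layer 1 at 25 °C → α = 2.4×10⁻⁴ K⁻¹
Layer 2 at 1.9 °C → α = 0.77×10⁻⁴ K⁻¹
2.1 × 2.4×10⁻⁴ × 65 = 0.03276 m
Layer 2: 850 × 0.79 × 0.77×10⁻⁴ = 0.0517055 m
Δh = 0.03276 + 0.0517055 = 0.0844655 m ≈ 8.45 cm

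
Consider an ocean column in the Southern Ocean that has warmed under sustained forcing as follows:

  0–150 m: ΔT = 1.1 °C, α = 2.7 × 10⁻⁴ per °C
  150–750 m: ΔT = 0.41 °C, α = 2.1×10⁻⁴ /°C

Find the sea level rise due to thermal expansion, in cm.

Δh = 9.62 cm

2.7×10⁻⁴ × 150 × 1.1 = 0.04455 m
2.1×10⁻⁴ × 600 × 0.41 = 0.05166 m
Δh = 0.04455 + 0.05166 = 0.09621 m ≈ 9.62 cm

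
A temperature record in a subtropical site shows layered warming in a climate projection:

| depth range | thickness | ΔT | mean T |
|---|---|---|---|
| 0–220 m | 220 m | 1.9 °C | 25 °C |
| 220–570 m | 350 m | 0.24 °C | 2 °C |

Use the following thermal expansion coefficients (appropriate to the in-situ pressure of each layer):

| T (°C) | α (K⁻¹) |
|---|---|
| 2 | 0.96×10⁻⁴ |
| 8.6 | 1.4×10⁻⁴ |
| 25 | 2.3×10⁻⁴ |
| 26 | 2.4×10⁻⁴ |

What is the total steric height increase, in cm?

Layer 1 at 25 °C → α = 2.3×10⁻⁴ K⁻¹
Layer 2 at 2 °C → α = 0.96×10⁻⁴ K⁻¹
0–220 m: 220 × 1.9 × 2.3×10⁻⁴ = 0.09614 m
220–570 m: 0.24 × 0.96×10⁻⁴ × 350 = 0.008064 m
Δh = 0.09614 + 0.008064 = 0.104204 m

Δh = 10.4 cm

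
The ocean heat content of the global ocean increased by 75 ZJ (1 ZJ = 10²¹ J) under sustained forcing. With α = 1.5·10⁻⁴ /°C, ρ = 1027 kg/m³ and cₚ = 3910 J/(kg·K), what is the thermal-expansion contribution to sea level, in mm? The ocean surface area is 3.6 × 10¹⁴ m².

7.8 mm of thermosteric rise

Per unit area: Q = 75×10²¹ / (3.6×10¹⁴) ≈ 2.083×10⁸ J/m²
Δh = αQ/(ρcₚ) = 1.5×10⁻⁴ × 2.083×10⁸ / (1027 × 3910) ≈ 0.007781 m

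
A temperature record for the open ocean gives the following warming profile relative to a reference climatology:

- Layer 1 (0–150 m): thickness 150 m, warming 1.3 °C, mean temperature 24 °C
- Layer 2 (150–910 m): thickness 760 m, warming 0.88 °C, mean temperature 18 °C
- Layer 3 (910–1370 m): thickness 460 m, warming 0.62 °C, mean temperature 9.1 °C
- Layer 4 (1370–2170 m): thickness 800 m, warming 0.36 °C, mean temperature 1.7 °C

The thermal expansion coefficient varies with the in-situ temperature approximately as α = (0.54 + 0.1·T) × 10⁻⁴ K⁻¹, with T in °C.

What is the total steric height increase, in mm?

Layer 1: α = (0.54 + 0.1×24)×10⁻⁴ = 2.94×10⁻⁴ K⁻¹
Layer 2: α = (0.54 + 0.1×18)×10⁻⁴ = 2.34×10⁻⁴ K⁻¹
Layer 3: α = (0.54 + 0.1×9.1)×10⁻⁴ = 1.45×10⁻⁴ K⁻¹
Layer 4: α = (0.54 + 0.1×1.7)×10⁻⁴ = 0.71×10⁻⁴ K⁻¹
Layer 1: 150 × 1.3 × 2.94×10⁻⁴ = 0.05733 m
Layer 2: 2.34×10⁻⁴ × 0.88 × 760 = 0.1564992 m
Layer 3: 0.62 × 460 × 1.45×10⁻⁴ = 0.041354 m
Layer 4: 800 × 0.36 × 0.71×10⁻⁴ = 0.020448 m
Δh = 0.05733 + 0.1564992 + 0.041354 + 0.020448 = 0.2756312 m

Δh ≈ 276 mm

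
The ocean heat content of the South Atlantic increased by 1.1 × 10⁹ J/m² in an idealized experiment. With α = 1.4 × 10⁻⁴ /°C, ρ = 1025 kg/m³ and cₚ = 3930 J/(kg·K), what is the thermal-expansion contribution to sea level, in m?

Δh = αQ/(ρcₚ) = 1.4×10⁻⁴ × 1.1×10⁹ / (1025 × 3930) ≈ 0.03823 m

Δh = 0.0382 m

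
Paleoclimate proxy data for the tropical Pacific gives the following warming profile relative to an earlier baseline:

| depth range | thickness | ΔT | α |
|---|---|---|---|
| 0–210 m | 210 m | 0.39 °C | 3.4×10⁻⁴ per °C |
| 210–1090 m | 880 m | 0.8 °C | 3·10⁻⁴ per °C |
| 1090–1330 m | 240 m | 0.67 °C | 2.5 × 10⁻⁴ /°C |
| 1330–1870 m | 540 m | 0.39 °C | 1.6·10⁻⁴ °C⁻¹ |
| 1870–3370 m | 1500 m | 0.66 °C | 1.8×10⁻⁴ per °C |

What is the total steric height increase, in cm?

Δh ≈ 49 cm

0.39 × 210 × 3.4×10⁻⁴ = 0.027846 m
210–1090 m: 3×10⁻⁴ × 0.8 × 880 = 0.21120 m
Layer 3: 0.67 × 240 × 2.5×10⁻⁴ = 0.04020 m
Layer 4: 0.39 × 540 × 1.6×10⁻⁴ = 0.033696 m
1.8×10⁻⁴ × 1500 × 0.66 = 0.17820 m
Δh = 0.027846 + 0.21120 + 0.04020 + 0.033696 + 0.17820 = 0.491142 m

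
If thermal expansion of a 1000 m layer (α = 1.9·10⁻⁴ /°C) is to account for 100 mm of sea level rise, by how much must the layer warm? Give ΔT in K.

ΔT ≈ 0.526 K

ΔT = Δh/(αH) = 0.1 / (1.9×10⁻⁴ × 1000) ≈ 0.5263 K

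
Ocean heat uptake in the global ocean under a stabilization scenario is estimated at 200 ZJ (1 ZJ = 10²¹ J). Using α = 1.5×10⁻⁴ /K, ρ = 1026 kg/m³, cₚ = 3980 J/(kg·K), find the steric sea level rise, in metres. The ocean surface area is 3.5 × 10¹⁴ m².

Per unit area: Q = 200×10²¹ / (3.5×10¹⁴) ≈ 5.714×10⁸ J/m²
Δh = αQ/(ρcₚ) = 1.5×10⁻⁴ × 5.714×10⁸ / (1026 × 3980) ≈ 0.020989 m

about 0.0210 m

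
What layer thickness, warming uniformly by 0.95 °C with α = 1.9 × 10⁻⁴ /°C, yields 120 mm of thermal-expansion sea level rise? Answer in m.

H = Δh/(αΔT) = 0.12 / (1.9×10⁻⁴ × 0.95) ≈ 664.8 m

H ≈ 660 m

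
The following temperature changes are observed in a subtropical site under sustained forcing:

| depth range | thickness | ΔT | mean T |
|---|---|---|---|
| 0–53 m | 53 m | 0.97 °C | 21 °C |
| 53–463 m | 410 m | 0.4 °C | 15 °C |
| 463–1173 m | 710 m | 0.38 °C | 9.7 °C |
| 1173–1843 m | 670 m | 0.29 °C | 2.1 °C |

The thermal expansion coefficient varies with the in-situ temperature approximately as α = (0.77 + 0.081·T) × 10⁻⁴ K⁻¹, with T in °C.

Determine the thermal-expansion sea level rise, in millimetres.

Δh = 105 mm

Layer 1: α = (0.77 + 0.081×21)×10⁻⁴ = 2.471×10⁻⁴ K⁻¹
Layer 2: α = (0.77 + 0.081×15)×10⁻⁴ = 1.985×10⁻⁴ K⁻¹
Layer 3: α = (0.77 + 0.081×9.7)×10⁻⁴ = 1.5557×10⁻⁴ K⁻¹
Layer 4: α = (0.77 + 0.081×2.1)×10⁻⁴ = 0.9401×10⁻⁴ K⁻¹
0.97 × 2.471×10⁻⁴ × 53 = 0.012703411 m
0.4 × 1.985×10⁻⁴ × 410 = 0.032554 m
0.38 × 710 × 1.5557×10⁻⁴ = 0.041972786 m
670 × 0.29 × 0.9401×10⁻⁴ = 0.018266143 m
Δh = 0.012703411 + 0.032554 + 0.041972786 + 0.018266143 = 0.10549634 m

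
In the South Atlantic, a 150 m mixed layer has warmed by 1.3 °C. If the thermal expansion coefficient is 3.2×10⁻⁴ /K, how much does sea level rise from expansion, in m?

Δh = αΔT·H = 3.2×10⁻⁴ × 1.3 × 150 = 0.06240 m

0.0624 m of thermosteric rise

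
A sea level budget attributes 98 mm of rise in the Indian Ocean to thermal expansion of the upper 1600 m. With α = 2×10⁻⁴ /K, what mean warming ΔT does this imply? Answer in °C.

0.31 °C

ΔT = Δh/(αH) = 0.098 / (2×10⁻⁴ × 1600) ≈ 0.3063 °C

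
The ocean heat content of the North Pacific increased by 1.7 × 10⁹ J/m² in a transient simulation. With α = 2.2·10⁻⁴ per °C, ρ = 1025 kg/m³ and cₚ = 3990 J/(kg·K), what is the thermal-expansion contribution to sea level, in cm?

Δh = αQ/(ρcₚ) = 2.2×10⁻⁴ × 1.7×10⁹ / (1025 × 3990) ≈ 0.091448 m

Δh = 9.1 cm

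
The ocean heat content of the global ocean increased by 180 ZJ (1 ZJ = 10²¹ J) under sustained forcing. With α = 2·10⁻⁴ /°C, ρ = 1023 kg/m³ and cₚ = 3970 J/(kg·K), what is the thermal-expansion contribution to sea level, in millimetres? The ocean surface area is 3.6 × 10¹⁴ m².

25 mm of thermosteric rise

Per unit area: Q = 180×10²¹ / (3.6×10¹⁴) = 5×10⁸ J/m²
Δh = αQ/(ρcₚ) = 2×10⁻⁴ × 5×10⁸ / (1023 × 3970) ≈ 0.024623 m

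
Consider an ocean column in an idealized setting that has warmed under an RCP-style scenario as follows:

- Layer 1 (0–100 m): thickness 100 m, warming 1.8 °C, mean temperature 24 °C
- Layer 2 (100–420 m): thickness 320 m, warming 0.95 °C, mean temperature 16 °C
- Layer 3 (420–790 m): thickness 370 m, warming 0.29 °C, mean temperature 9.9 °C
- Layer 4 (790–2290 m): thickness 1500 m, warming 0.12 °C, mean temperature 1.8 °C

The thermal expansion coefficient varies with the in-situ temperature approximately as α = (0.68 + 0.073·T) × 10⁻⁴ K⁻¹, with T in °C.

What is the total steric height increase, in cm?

13 cm of thermosteric rise

Layer 1: α = (0.68 + 0.073×24)×10⁻⁴ = 2.432×10⁻⁴ K⁻¹
Layer 2: α = (0.68 + 0.073×16)×10⁻⁴ = 1.848×10⁻⁴ K⁻¹
Layer 3: α = (0.68 + 0.073×9.9)×10⁻⁴ = 1.4027×10⁻⁴ K⁻¹
Layer 4: α = (0.68 + 0.073×1.8)×10⁻⁴ = 0.8114×10⁻⁴ K⁻¹
Layer 1: 100 × 2.432×10⁻⁴ × 1.8 = 0.043776 m
320 × 0.95 × 1.848×10⁻⁴ = 0.0561792 m
Layer 3: 1.4027×10⁻⁴ × 0.29 × 370 = 0.015050971 m
1500 × 0.12 × 0.8114×10⁻⁴ = 0.0146052 m
Δh = 0.043776 + 0.0561792 + 0.015050971 + 0.0146052 = 0.129611371 m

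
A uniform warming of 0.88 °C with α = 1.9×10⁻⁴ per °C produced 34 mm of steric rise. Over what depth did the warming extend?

203 m

H = Δh/(αΔT) = 0.034 / (1.9×10⁻⁴ × 0.88) ≈ 203.3 m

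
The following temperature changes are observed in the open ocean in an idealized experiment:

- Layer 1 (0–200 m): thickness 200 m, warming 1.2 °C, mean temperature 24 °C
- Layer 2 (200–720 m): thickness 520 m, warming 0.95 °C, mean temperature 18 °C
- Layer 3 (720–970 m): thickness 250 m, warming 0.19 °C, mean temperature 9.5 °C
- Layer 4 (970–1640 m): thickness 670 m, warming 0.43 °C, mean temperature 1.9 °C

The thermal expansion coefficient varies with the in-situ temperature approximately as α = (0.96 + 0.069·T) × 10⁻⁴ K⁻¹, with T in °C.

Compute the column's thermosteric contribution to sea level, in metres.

Layer 1: α = (0.96 + 0.069×24)×10⁻⁴ = 2.616×10⁻⁴ K⁻¹
Layer 2: α = (0.96 + 0.069×18)×10⁻⁴ = 2.202×10⁻⁴ K⁻¹
Layer 3: α = (0.96 + 0.069×9.5)×10⁻⁴ = 1.6155×10⁻⁴ K⁻¹
Layer 4: α = (0.96 + 0.069×1.9)×10⁻⁴ = 1.0911×10⁻⁴ K⁻¹
0–200 m: 1.2 × 2.616×10⁻⁴ × 200 = 0.062784 m
520 × 2.202×10⁻⁴ × 0.95 = 0.1087788 m
Layer 3: 0.19 × 250 × 1.6155×10⁻⁴ = 0.007673625 m
970–1640 m: 0.43 × 1.0911×10⁻⁴ × 670 = 0.031434591 m
Δh = 0.062784 + 0.1087788 + 0.007673625 + 0.031434591 = 0.210671016 m

about 0.211 m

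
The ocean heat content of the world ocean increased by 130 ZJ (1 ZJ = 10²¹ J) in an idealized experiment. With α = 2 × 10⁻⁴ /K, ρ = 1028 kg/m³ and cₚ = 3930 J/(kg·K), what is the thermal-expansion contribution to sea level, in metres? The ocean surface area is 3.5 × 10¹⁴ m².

about 0.0184 m

Per unit area: Q = 130×10²¹ / (3.5×10¹⁴) ≈ 3.714×10⁸ J/m²
Δh = αQ/(ρcₚ) = 2×10⁻⁴ × 3.714×10⁸ / (1028 × 3930) ≈ 0.018386 m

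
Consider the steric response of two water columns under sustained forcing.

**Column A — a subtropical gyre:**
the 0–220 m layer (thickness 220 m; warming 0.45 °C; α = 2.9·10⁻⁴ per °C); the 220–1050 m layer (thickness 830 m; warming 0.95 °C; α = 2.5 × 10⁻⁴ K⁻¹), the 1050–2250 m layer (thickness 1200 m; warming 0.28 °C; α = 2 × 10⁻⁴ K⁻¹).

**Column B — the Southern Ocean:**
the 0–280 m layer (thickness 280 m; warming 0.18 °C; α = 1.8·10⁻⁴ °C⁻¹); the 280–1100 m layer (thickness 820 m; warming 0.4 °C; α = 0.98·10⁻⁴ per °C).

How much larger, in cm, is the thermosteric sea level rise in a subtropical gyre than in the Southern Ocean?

A 220 × 2.9×10⁻⁴ × 0.45 = 0.02871 m
A 2.5×10⁻⁴ × 830 × 0.95 = 0.197125 m
A 2×10⁻⁴ × 0.28 × 1200 = 0.06720 m
A total: 0.293035 m
B 0–280 m: 1.8×10⁻⁴ × 280 × 0.18 = 0.009072 m
B Layer 2: 0.4 × 0.98×10⁻⁴ × 820 = 0.032144 m
B total: 0.041216 m
Difference: 0.293035 − 0.041216 = 0.251819 m

Δh_A − Δh_B ≈ 25.2 cm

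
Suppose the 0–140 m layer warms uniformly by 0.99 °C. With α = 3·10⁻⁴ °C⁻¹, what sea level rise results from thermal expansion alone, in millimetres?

41.6 mm of thermosteric rise

Δh = αΔT·H = 3×10⁻⁴ × 0.99 × 140 = 0.04158 m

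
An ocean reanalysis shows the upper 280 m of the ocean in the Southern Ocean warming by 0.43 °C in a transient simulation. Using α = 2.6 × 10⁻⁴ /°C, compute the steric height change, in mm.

Δh = αΔT·H = 2.6×10⁻⁴ × 0.43 × 280 = 0.031304 m

about 31.3 mm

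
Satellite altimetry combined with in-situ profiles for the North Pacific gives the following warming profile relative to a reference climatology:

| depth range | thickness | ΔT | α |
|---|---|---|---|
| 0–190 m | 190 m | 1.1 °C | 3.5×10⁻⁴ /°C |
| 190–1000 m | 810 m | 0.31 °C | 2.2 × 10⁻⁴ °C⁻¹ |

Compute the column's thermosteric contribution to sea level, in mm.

0–190 m: 3.5×10⁻⁴ × 190 × 1.1 = 0.07315 m
190–1000 m: 810 × 2.2×10⁻⁴ × 0.31 = 0.055242 m
Δh = 0.07315 + 0.055242 = 0.128392 m

128 mm of thermosteric rise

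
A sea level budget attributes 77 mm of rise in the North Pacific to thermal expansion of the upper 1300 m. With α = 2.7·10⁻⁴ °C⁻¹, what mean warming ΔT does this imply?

ΔT = Δh/(αH) = 0.077 / (2.7×10⁻⁴ × 1300) ≈ 0.2194 °C

about 0.219 °C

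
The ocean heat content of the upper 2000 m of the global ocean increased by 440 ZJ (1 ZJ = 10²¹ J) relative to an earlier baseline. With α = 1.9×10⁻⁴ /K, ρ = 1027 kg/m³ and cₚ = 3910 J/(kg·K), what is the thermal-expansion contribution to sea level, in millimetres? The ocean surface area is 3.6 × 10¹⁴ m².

about 57.8 mm

Per unit area: Q = 440×10²¹ / (3.6×10¹⁴) ≈ 1.222×10⁹ J/m²
Δh = αQ/(ρcₚ) = 1.9×10⁻⁴ × 1.222×10⁹ / (1027 × 3910) ≈ 0.05782 m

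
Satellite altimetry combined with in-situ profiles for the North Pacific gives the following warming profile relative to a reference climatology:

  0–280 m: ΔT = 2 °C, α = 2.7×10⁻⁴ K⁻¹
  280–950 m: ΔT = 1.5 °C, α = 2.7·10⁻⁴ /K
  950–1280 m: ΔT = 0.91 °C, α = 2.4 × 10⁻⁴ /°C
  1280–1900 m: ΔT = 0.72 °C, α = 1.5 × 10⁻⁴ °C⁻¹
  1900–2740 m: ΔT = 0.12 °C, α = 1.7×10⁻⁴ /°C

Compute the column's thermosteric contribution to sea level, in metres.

0–280 m: 2.7×10⁻⁴ × 280 × 2 = 0.15120 m
Layer 2: 2.7×10⁻⁴ × 1.5 × 670 = 0.27135 m
2.4×10⁻⁴ × 0.91 × 330 = 0.072072 m
Layer 4: 0.72 × 620 × 1.5×10⁻⁴ = 0.06696 m
Layer 5: 0.12 × 1.7×10⁻⁴ × 840 = 0.017136 m
Δh = 0.15120 + 0.27135 + 0.072072 + 0.06696 + 0.017136 = 0.578718 m ≈ 0.58 m

Δh ≈ 0.58 m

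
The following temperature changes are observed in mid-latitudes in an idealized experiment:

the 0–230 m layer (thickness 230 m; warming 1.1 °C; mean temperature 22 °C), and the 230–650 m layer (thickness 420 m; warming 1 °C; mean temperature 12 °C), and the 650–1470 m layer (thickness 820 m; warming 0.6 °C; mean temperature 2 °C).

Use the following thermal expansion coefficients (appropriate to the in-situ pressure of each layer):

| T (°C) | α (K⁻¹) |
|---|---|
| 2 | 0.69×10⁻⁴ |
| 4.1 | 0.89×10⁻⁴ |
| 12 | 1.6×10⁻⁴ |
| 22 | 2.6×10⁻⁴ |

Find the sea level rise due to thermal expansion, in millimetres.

Δh = 167 mm

Layer 1 at 22 °C → α = 2.6×10⁻⁴ K⁻¹
Layer 2 at 12 °C → α = 1.6×10⁻⁴ K⁻¹
Layer 3 at 2 °C → α = 0.69×10⁻⁴ K⁻¹
230 × 1.1 × 2.6×10⁻⁴ = 0.06578 m
1.6×10⁻⁴ × 1 × 420 = 0.06720 m
Layer 3: 0.6 × 820 × 0.69×10⁻⁴ = 0.033948 m
Δh = 0.06578 + 0.06720 + 0.033948 = 0.166928 m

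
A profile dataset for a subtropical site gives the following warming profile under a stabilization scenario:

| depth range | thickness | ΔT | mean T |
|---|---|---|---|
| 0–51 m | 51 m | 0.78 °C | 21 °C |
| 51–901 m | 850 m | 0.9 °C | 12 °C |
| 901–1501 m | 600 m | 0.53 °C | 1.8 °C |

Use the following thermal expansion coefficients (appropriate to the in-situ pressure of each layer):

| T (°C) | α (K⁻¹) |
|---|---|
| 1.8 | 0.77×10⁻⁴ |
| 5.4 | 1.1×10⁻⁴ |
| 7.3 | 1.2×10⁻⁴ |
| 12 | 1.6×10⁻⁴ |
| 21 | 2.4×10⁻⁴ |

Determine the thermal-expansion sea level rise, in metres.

Layer 1 at 21 °C → α = 2.4×10⁻⁴ K⁻¹
Layer 2 at 12 °C → α = 1.6×10⁻⁴ K⁻¹
Layer 3 at 1.8 °C → α = 0.77×10⁻⁴ K⁻¹
Layer 1: 0.78 × 2.4×10⁻⁴ × 51 = 0.0095472 m
Layer 2: 1.6×10⁻⁴ × 850 × 0.9 = 0.12240 m
0.53 × 600 × 0.77×10⁻⁴ = 0.024486 m
Δh = 0.0095472 + 0.12240 + 0.024486 = 0.1564332 m ≈ 0.16 m

about 0.16 m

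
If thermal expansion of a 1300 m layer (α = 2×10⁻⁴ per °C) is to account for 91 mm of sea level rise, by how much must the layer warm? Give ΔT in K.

ΔT = Δh/(αH) = 0.091 / (2×10⁻⁴ × 1300) = 0.3500 K

about 0.35 K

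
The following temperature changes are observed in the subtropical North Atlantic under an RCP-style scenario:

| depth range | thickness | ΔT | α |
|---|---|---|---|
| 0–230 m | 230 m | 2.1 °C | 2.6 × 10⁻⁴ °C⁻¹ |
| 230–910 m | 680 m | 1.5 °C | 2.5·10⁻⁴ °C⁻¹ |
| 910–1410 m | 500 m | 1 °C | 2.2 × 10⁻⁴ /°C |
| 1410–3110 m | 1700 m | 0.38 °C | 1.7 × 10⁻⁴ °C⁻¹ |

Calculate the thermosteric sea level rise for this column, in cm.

Δh = 60.0 cm

2.1 × 230 × 2.6×10⁻⁴ = 0.12558 m
Layer 2: 1.5 × 2.5×10⁻⁴ × 680 = 0.25500 m
Layer 3: 2.2×10⁻⁴ × 500 × 1 = 0.11000 m
1.7×10⁻⁴ × 0.38 × 1700 = 0.10982 m
Δh = 0.12558 + 0.25500 + 0.11000 + 0.10982 = 0.60040 m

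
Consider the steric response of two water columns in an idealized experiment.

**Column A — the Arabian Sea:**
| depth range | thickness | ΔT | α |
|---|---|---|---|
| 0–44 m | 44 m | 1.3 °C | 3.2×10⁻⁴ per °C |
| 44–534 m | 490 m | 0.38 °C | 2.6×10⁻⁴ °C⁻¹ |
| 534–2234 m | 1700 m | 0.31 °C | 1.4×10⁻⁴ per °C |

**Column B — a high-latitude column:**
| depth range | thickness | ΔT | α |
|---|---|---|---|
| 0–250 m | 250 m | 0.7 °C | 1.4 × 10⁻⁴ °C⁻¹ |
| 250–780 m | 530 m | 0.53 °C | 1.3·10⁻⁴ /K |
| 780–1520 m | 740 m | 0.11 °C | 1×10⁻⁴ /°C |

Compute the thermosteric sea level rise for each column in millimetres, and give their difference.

A 0–44 m: 44 × 1.3 × 3.2×10⁻⁴ = 0.018304 m
A 44–534 m: 0.38 × 490 × 2.6×10⁻⁴ = 0.048412 m
A 1.4×10⁻⁴ × 0.31 × 1700 = 0.07378 m
A total: 0.140496 m
B 1.4×10⁻⁴ × 0.7 × 250 = 0.02450 m
B 250–780 m: 0.53 × 1.3×10⁻⁴ × 530 = 0.036517 m
B Layer 3: 740 × 0.11 × 1×10⁻⁴ = 0.00814 m
B total: 0.069157 m
Difference: 0.140496 − 0.069157 = 0.071339 m

A: 140 mm; B: 69.2 mm; difference 71.3 mm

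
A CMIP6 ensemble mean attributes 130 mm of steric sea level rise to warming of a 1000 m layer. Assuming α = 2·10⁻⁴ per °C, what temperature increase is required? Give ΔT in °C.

0.650 °C

ΔT = Δh/(αH) = 0.13 / (2×10⁻⁴ × 1000) = 0.6500 °C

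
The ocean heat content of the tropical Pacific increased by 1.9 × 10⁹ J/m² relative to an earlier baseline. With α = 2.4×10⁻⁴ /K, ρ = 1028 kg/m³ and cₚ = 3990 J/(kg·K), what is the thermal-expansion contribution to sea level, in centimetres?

11 cm

Δh = αQ/(ρcₚ) = 2.4×10⁻⁴ × 1.9×10⁹ / (1028 × 3990) ≈ 0.11117 m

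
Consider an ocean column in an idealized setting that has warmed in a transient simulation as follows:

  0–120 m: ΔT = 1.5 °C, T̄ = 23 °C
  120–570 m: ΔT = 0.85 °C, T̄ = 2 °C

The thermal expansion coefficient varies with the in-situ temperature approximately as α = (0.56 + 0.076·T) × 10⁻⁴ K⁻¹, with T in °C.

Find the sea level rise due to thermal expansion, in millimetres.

Layer 1: α = (0.56 + 0.076×23)×10⁻⁴ = 2.308×10⁻⁴ K⁻¹
Layer 2: α = (0.56 + 0.076×2)×10⁻⁴ = 0.712×10⁻⁴ K⁻¹
0–120 m: 120 × 2.308×10⁻⁴ × 1.5 = 0.041544 m
450 × 0.85 × 0.712×10⁻⁴ = 0.027234 m
Δh = 0.041544 + 0.027234 = 0.068778 m ≈ 68.8 mm

68.8 mm of thermosteric rise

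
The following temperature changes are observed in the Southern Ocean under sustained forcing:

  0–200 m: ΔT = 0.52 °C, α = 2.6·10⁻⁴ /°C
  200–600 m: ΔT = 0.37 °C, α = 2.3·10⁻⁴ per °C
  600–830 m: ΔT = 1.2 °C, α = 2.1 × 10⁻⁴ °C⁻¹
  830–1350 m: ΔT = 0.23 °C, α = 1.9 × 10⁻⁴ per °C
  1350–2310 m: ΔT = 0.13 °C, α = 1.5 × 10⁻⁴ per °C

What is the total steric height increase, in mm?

0–200 m: 0.52 × 200 × 2.6×10⁻⁴ = 0.02704 m
2.3×10⁻⁴ × 0.37 × 400 = 0.03404 m
2.1×10⁻⁴ × 230 × 1.2 = 0.05796 m
830–1350 m: 520 × 1.9×10⁻⁴ × 0.23 = 0.022724 m
960 × 1.5×10⁻⁴ × 0.13 = 0.01872 m
Δh = 0.02704 + 0.03404 + 0.05796 + 0.022724 + 0.01872 = 0.160484 m ≈ 160 mm

160 mm of thermosteric rise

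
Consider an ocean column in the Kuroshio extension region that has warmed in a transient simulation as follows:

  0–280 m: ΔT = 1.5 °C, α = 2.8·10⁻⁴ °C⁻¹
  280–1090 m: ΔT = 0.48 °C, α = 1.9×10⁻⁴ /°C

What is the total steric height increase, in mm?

2.8×10⁻⁴ × 280 × 1.5 = 0.11760 m
Layer 2: 0.48 × 810 × 1.9×10⁻⁴ = 0.073872 m
Δh = 0.11760 + 0.073872 = 0.191472 m ≈ 191 mm

Δh ≈ 191 mm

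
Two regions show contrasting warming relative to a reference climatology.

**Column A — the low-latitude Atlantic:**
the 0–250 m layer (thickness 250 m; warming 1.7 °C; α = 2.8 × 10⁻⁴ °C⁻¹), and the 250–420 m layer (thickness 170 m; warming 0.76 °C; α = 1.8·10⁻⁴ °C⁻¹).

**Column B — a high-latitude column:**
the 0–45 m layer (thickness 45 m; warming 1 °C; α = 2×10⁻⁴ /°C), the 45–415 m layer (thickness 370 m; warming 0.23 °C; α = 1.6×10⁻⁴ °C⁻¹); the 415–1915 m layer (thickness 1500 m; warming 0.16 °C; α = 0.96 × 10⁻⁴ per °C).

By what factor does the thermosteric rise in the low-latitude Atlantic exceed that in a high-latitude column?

a factor of 3.12

A 250 × 1.7 × 2.8×10⁻⁴ = 0.11900 m
A Layer 2: 170 × 1.8×10⁻⁴ × 0.76 = 0.023256 m
A total: 0.142256 m
B Layer 1: 45 × 1 × 2×10⁻⁴ = 0.00900 m
B Layer 2: 1.6×10⁻⁴ × 370 × 0.23 = 0.013616 m
B 415–1915 m: 1500 × 0.96×10⁻⁴ × 0.16 = 0.02304 m
B total: 0.045656 m
Ratio: 0.142256 / 0.045656 ≈ 3.116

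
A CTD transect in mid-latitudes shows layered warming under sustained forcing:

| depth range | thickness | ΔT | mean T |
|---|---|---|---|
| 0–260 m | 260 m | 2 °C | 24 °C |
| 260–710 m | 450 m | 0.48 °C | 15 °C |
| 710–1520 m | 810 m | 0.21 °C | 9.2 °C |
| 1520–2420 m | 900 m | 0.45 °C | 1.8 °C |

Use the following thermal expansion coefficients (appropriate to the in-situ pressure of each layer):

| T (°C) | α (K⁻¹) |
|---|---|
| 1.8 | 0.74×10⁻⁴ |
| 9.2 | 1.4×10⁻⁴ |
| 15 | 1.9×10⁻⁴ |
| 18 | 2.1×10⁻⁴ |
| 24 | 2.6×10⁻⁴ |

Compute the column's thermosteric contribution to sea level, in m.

0.230 m

Layer 1 at 24 °C → α = 2.6×10⁻⁴ K⁻¹
Layer 2 at 15 °C → α = 1.9×10⁻⁴ K⁻¹
Layer 3 at 9.2 °C → α = 1.4×10⁻⁴ K⁻¹
Layer 4 at 1.8 °C → α = 0.74×10⁻⁴ K⁻¹
0–260 m: 260 × 2.6×10⁻⁴ × 2 = 0.13520 m
Layer 2: 0.48 × 450 × 1.9×10⁻⁴ = 0.04104 m
0.21 × 810 × 1.4×10⁻⁴ = 0.023814 m
1520–2420 m: 0.45 × 0.74×10⁻⁴ × 900 = 0.02997 m
Δh = 0.13520 + 0.04104 + 0.023814 + 0.02997 = 0.230024 m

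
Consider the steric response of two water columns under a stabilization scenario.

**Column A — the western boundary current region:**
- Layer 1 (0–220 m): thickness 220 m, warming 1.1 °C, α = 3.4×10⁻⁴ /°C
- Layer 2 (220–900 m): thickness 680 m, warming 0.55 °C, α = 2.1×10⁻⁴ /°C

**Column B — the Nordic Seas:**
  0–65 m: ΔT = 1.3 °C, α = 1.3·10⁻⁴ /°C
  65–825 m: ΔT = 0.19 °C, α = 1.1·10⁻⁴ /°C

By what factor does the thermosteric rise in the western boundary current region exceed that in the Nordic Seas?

A 3.4×10⁻⁴ × 220 × 1.1 = 0.08228 m
A 220–900 m: 680 × 2.1×10⁻⁴ × 0.55 = 0.07854 m
A total: 0.16082 m
B 1.3 × 65 × 1.3×10⁻⁴ = 0.010985 m
B 65–825 m: 760 × 0.19 × 1.1×10⁻⁴ = 0.015884 m
B total: 0.026869 m
Ratio: 0.16082 / 0.026869 ≈ 5.985

≈ 6.0×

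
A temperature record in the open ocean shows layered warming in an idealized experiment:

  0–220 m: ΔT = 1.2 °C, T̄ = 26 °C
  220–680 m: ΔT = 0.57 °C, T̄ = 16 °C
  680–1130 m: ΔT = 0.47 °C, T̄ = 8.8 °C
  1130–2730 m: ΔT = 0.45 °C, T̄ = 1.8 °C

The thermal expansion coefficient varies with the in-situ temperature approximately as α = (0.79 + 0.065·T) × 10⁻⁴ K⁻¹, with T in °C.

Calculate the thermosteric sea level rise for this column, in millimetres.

210 mm of thermosteric rise

Layer 1: α = (0.79 + 0.065×26)×10⁻⁴ = 2.48×10⁻⁴ K⁻¹
Layer 2: α = (0.79 + 0.065×16)×10⁻⁴ = 1.83×10⁻⁴ K⁻¹
Layer 3: α = (0.79 + 0.065×8.8)×10⁻⁴ = 1.362×10⁻⁴ K⁻¹
Layer 4: α = (0.79 + 0.065×1.8)×10⁻⁴ = 0.907×10⁻⁴ K⁻¹
Layer 1: 2.48×10⁻⁴ × 220 × 1.2 = 0.065472 m
220–680 m: 460 × 0.57 × 1.83×10⁻⁴ = 0.0479826 m
680–1130 m: 450 × 1.362×10⁻⁴ × 0.47 = 0.0288063 m
1600 × 0.907×10⁻⁴ × 0.45 = 0.065304 m
Δh = 0.065472 + 0.0479826 + 0.0288063 + 0.065304 = 0.2075649 m ≈ 210 mm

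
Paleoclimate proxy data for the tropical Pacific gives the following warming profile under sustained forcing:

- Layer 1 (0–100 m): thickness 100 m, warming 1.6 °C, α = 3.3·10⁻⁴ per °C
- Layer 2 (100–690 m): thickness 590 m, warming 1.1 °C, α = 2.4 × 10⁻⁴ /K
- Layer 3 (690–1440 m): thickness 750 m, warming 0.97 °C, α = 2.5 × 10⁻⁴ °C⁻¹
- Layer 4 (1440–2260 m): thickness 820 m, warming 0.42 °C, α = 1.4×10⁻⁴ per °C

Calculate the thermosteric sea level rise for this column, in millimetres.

Δh = 439 mm

0–100 m: 100 × 1.6 × 3.3×10⁻⁴ = 0.05280 m
100–690 m: 1.1 × 590 × 2.4×10⁻⁴ = 0.15576 m
690–1440 m: 750 × 0.97 × 2.5×10⁻⁴ = 0.181875 m
1.4×10⁻⁴ × 0.42 × 820 = 0.048216 m
Δh = 0.05280 + 0.15576 + 0.181875 + 0.048216 = 0.438651 m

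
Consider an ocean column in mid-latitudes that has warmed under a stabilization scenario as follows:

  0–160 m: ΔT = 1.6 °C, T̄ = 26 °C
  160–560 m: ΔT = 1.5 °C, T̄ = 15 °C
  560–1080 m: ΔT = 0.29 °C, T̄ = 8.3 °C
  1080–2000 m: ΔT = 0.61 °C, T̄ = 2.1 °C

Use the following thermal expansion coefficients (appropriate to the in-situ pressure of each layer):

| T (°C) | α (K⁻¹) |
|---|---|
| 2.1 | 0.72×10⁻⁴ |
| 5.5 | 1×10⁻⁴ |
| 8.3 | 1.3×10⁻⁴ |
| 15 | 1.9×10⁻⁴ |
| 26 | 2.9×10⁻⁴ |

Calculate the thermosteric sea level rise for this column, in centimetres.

25 cm of thermosteric rise

Layer 1 at 26 °C → α = 2.9×10⁻⁴ K⁻¹
Layer 2 at 15 °C → α = 1.9×10⁻⁴ K⁻¹
Layer 3 at 8.3 °C → α = 1.3×10⁻⁴ K⁻¹
Layer 4 at 2.1 °C → α = 0.72×10⁻⁴ K⁻¹
Layer 1: 160 × 2.9×10⁻⁴ × 1.6 = 0.07424 m
400 × 1.5 × 1.9×10⁻⁴ = 0.11400 m
560–1080 m: 0.29 × 1.3×10⁻⁴ × 520 = 0.019604 m
Layer 4: 920 × 0.72×10⁻⁴ × 0.61 = 0.0404064 m
Δh = 0.07424 + 0.11400 + 0.019604 + 0.0404064 = 0.2482504 m ≈ 25 cm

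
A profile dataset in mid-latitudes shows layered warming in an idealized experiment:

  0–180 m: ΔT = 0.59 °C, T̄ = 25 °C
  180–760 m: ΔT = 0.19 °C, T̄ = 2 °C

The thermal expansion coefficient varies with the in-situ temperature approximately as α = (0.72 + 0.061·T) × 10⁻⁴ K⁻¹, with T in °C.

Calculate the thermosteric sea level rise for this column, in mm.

Δh = 33.1 mm

Layer 1: α = (0.72 + 0.061×25)×10⁻⁴ = 2.245×10⁻⁴ K⁻¹
Layer 2: α = (0.72 + 0.061×2)×10⁻⁴ = 0.842×10⁻⁴ K⁻¹
Layer 1: 180 × 2.245×10⁻⁴ × 0.59 = 0.0238419 m
180–760 m: 580 × 0.842×10⁻⁴ × 0.19 = 0.00927884 m
Δh = 0.0238419 + 0.00927884 = 0.03312074 m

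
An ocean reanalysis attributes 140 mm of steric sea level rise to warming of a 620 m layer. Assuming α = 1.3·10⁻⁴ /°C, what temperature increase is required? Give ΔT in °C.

ΔT ≈ 1.74 °C

ΔT = Δh/(αH) = 0.14 / (1.3×10⁻⁴ × 620) ≈ 1.737 °C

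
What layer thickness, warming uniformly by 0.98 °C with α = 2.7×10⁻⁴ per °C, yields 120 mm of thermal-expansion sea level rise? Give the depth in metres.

about 450 m

H = Δh/(αΔT) = 0.12 / (2.7×10⁻⁴ × 0.98) ≈ 453.5 m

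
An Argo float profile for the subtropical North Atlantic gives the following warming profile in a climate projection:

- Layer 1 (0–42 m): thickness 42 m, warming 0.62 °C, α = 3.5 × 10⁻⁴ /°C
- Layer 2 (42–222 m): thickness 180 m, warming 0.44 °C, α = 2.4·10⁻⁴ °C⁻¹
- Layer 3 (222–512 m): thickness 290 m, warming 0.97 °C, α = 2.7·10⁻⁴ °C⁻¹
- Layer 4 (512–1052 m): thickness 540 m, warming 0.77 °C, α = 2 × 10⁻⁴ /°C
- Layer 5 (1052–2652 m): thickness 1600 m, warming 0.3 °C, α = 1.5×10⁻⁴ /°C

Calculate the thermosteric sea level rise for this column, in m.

Layer 1: 0.62 × 3.5×10⁻⁴ × 42 = 0.009114 m
0.44 × 180 × 2.4×10⁻⁴ = 0.019008 m
Layer 3: 2.7×10⁻⁴ × 290 × 0.97 = 0.075951 m
Layer 4: 0.77 × 540 × 2×10⁻⁴ = 0.08316 m
Layer 5: 1.5×10⁻⁴ × 1600 × 0.3 = 0.07200 m
Δh = 0.009114 + 0.019008 + 0.075951 + 0.08316 + 0.07200 = 0.259233 m

Δh = 0.259 m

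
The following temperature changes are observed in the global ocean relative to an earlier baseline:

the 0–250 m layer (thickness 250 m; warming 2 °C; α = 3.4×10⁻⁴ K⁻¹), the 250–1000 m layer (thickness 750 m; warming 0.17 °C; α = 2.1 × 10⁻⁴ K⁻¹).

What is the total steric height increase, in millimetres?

Δh ≈ 197 mm

2 × 250 × 3.4×10⁻⁴ = 0.17000 m
750 × 2.1×10⁻⁴ × 0.17 = 0.026775 m
Δh = 0.17000 + 0.026775 = 0.196775 m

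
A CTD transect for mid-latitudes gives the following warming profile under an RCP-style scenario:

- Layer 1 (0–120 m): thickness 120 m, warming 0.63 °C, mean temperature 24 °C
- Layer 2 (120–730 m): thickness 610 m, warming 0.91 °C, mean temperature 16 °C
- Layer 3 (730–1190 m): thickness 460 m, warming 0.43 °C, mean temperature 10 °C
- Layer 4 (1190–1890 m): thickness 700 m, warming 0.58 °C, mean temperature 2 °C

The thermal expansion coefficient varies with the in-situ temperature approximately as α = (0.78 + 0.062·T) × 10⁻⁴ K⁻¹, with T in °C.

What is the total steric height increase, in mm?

Δh ≈ 180 mm

Layer 1: α = (0.78 + 0.062×24)×10⁻⁴ = 2.268×10⁻⁴ K⁻¹
Layer 2: α = (0.78 + 0.062×16)×10⁻⁴ = 1.772×10⁻⁴ K⁻¹
Layer 3: α = (0.78 + 0.062×10)×10⁻⁴ = 1.4×10⁻⁴ K⁻¹
Layer 4: α = (0.78 + 0.062×2)×10⁻⁴ = 0.904×10⁻⁴ K⁻¹
Layer 1: 2.268×10⁻⁴ × 120 × 0.63 = 0.01714608 m
Layer 2: 1.772×10⁻⁴ × 610 × 0.91 = 0.09836372 m
1.4×10⁻⁴ × 460 × 0.43 = 0.027692 m
Layer 4: 0.904×10⁻⁴ × 0.58 × 700 = 0.0367024 m
Δh = 0.01714608 + 0.09836372 + 0.027692 + 0.0367024 = 0.1799042 m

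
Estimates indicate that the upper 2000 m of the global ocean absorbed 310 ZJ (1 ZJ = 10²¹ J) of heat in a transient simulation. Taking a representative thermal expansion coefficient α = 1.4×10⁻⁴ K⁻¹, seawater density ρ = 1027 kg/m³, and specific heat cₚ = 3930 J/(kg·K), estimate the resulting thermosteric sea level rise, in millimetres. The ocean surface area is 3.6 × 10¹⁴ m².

Per unit area: Q = 310×10²¹ / (3.6×10¹⁴) ≈ 8.611×10⁸ J/m²
Δh = αQ/(ρcₚ) = 1.4×10⁻⁴ × 8.611×10⁸ / (1027 × 3930) ≈ 0.029869 m

Δh = 29.9 mm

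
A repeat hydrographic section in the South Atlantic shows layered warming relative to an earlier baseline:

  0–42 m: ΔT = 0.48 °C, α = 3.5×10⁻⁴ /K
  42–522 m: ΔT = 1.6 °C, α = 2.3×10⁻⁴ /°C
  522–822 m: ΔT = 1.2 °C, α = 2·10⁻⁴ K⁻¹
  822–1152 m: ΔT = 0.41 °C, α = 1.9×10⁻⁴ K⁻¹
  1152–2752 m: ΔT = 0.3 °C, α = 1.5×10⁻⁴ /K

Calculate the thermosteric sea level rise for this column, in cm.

0–42 m: 0.48 × 42 × 3.5×10⁻⁴ = 0.007056 m
Layer 2: 480 × 2.3×10⁻⁴ × 1.6 = 0.17664 m
Layer 3: 2×10⁻⁴ × 1.2 × 300 = 0.07200 m
0.41 × 330 × 1.9×10⁻⁴ = 0.025707 m
1.5×10⁻⁴ × 0.3 × 1600 = 0.07200 m
Δh = 0.007056 + 0.17664 + 0.07200 + 0.025707 + 0.07200 = 0.353403 m ≈ 35.3 cm

Δh = 35.3 cm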